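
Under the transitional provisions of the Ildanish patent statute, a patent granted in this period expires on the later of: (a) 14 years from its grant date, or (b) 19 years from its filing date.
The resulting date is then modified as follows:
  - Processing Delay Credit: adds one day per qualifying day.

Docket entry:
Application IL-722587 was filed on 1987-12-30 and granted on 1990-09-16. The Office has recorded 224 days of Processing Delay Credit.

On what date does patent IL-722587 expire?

2007-08-11

(a) grant + 14 years → 16 September 2004.
(b) filing + 19 years → 30 December 2006.
Later of the two: 30 December 2006.
Processing Delay Credit: +224 days → 11 August 2007.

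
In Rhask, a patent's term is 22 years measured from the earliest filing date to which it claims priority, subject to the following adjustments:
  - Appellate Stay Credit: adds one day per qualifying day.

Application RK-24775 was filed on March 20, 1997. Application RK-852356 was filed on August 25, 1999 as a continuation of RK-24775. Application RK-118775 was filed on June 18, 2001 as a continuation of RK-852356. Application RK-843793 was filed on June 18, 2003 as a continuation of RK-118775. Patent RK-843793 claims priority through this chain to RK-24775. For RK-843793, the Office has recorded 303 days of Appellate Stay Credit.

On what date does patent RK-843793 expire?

2020-01-17

Earliest priority filing: 20 March 1997.
Base term: 20 March 1997 + 22 years → 20 March 2019.
Appellate Stay Credit: +303 days → 17 January 2020.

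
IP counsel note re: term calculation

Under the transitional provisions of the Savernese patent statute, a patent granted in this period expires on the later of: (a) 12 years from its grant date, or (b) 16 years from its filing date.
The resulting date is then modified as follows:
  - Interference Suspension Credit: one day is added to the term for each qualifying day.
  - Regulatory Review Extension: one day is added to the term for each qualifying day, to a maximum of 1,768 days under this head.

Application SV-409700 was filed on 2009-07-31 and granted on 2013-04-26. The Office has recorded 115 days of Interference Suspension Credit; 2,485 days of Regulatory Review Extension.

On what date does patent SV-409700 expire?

September 26, 2030

(a) grant + 12 years → 26 April 2025.
(b) filing + 16 years → 31 July 2025.
Later of the two: 31 July 2025.
Interference Suspension Credit: +115 days → 23 November 2025.
Regulatory Review Extension: 2485 days claimed exceeds the 1768-day cap, so +1768 days → 26 September 2030.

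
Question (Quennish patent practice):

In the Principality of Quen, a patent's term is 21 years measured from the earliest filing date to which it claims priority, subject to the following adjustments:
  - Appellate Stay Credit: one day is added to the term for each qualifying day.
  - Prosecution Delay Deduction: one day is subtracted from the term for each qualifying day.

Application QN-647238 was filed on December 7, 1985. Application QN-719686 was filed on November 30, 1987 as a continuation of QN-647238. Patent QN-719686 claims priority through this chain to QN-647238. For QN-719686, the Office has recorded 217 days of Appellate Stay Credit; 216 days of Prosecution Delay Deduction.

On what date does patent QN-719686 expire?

December 8, 2006

Earliest priority filing: 7 December 1985.
Base term: 7 December 1985 + 21 years → 7 December 2006.
Appellate Stay Credit: +217 days → 12 July 2007.
Prosecution Delay Deduction: −216 days → 8 December 2006.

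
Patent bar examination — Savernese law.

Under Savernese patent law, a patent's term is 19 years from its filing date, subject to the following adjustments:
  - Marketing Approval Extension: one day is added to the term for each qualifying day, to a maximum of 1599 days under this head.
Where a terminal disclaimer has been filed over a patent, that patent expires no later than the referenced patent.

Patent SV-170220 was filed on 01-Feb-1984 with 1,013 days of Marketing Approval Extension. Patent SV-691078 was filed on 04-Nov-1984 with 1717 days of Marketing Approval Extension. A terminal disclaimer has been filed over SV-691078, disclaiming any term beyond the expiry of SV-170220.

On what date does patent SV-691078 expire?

2005-11-10

Natural term of SV-691078:
  Base: filing + 19 years → 4 November 2003.
  Marketing Approval Extension: 1717 days claimed exceeds the 1599-day cap, so +1599 days → 21 March 2008.
Expiry of referenced patent SV-170220:
  Base: filing + 19 years → 1 February 2003.
  Marketing Approval Extension: 1013 days (within the 1599-day cap) → +1013 days → 10 November 2005.
Terminal disclaimer: SV-691078 expires on the earlier of 21 March 2008 and 10 November 2005.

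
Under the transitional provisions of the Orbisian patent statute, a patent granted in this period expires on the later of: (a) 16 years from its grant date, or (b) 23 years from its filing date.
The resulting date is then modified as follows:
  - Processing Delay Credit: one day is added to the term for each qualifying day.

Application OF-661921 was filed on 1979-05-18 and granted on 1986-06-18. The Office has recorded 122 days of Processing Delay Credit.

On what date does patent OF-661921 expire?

(a) grant + 16 years → 18 June 2002.
(b) filing + 23 years → 18 May 2002.
Later of the two: 18 June 2002.
Processing Delay Credit: +122 days → 18 October 2002.

October 18, 2002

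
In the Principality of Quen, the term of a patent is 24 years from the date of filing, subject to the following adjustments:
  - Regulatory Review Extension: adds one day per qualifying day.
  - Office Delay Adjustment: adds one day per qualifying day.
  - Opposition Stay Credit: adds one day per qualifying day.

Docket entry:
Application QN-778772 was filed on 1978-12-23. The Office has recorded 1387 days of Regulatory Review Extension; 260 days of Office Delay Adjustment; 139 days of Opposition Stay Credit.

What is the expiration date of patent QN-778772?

November 13, 2007

Base term: filing date + 24 years → 23 December 2002.
Regulatory Review Extension: +1387 days → 10 October 2006.
Office Delay Adjustment: +260 days → 27 June 2007.
Opposition Stay Credit: +139 days → 13 November 2007.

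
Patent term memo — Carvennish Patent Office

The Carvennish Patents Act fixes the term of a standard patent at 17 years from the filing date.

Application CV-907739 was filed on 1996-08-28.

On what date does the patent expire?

Filing date + 17 years → 28 August 2013.

2013-08-28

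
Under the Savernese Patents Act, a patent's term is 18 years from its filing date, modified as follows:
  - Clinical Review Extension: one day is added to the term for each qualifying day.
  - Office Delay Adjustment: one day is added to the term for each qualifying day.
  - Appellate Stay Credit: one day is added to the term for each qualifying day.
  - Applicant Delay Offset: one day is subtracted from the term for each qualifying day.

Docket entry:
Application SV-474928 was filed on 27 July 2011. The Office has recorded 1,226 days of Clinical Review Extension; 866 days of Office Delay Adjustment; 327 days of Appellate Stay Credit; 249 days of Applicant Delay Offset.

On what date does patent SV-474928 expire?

2035-07-06

Base term: filing date + 18 years → 27 July 2029.
Clinical Review Extension: +1226 days → 4 December 2032.
Office Delay Adjustment: +866 days → 19 April 2035.
Appellate Stay Credit: +327 days → 11 March 2036.
Applicant Delay Offset: −249 days → 6 July 2035.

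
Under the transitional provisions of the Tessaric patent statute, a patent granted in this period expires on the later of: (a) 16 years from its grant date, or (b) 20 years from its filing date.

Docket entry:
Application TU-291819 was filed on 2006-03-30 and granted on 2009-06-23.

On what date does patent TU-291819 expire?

2026-03-30

(a) grant + 16 years → 23 June 2025.
(b) filing + 20 years → 30 March 2026.
Later of the two: 30 March 2026.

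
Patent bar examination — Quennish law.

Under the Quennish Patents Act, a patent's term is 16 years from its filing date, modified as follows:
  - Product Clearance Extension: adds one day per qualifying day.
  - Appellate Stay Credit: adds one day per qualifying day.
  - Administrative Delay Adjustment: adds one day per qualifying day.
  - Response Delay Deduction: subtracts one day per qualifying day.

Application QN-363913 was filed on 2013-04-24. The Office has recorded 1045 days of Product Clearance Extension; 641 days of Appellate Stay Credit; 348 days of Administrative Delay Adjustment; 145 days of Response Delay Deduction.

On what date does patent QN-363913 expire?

Base term: filing date + 16 years → 24 April 2029.
Product Clearance Extension: +1045 days → 4 March 2032.
Appellate Stay Credit: +641 days → 5 December 2033.
Administrative Delay Adjustment: +348 days → 18 November 2034.
Response Delay Deduction: −145 days → 26 June 2034.

June 26, 2034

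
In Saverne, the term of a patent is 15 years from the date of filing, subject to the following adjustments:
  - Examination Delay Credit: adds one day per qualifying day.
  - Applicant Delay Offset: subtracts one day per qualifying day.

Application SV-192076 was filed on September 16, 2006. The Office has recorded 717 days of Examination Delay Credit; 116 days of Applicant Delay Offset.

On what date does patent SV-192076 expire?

2023-05-10

Base term: filing date + 15 years → 16 September 2021.
Examination Delay Credit: +717 days → 3 September 2023.
Applicant Delay Offset: −116 days → 10 May 2023.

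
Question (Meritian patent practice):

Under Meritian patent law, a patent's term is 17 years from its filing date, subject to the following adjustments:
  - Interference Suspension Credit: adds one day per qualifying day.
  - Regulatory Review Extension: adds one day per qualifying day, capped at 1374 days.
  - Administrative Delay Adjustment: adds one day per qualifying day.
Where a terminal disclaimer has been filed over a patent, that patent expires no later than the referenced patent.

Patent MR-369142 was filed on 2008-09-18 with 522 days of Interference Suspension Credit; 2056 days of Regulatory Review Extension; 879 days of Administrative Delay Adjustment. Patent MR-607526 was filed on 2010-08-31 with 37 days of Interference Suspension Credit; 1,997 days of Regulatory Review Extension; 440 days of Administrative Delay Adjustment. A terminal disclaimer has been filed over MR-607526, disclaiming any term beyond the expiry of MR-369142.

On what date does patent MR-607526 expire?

September 24, 2032

Natural term of MR-607526:
  Base: filing + 17 years → 31 August 2027.
  Interference Suspension Credit: +37 days → 7 October 2027.
  Regulatory Review Extension: 1997 days claimed exceeds the 1374-day cap, so +1374 days → 12 July 2031.
  Administrative Delay Adjustment: +440 days → 24 September 2032.
Expiry of referenced patent MR-369142:
  Base: filing + 17 years → 18 September 2025.
  Interference Suspension Credit: +522 days → 22 February 2027.
  Regulatory Review Extension: 2056 days claimed exceeds the 1374-day cap, so +1374 days → 27 November 2030.
  Administrative Delay Adjustment: +879 days → 24 April 2033.
Terminal disclaimer: MR-607526 expires on the earlier of 24 September 2032 and 24 April 2033.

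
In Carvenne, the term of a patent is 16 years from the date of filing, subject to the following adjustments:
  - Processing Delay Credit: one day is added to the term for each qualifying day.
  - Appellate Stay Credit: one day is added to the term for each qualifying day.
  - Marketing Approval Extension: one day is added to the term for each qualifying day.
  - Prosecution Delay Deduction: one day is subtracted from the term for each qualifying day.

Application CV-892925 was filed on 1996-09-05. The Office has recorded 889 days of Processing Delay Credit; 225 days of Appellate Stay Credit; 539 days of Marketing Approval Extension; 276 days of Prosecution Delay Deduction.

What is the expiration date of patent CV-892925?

Base term: filing date + 16 years → 5 September 2012.
Processing Delay Credit: +889 days → 11 February 2015.
Appellate Stay Credit: +225 days → 24 September 2015.
Marketing Approval Extension: +539 days → 16 March 2017.
Prosecution Delay Deduction: −276 days → 13 June 2016.

June 13, 2016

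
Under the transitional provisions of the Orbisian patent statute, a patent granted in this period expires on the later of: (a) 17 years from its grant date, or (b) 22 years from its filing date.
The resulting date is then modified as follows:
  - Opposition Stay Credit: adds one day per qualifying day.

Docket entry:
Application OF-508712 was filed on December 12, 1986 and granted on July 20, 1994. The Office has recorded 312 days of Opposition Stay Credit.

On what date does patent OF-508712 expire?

2012-05-27

(a) grant + 17 years → 20 July 2011.
(b) filing + 22 years → 12 December 2008.
Later of the two: 20 July 2011.
Opposition Stay Credit: +312 days → 27 May 2012.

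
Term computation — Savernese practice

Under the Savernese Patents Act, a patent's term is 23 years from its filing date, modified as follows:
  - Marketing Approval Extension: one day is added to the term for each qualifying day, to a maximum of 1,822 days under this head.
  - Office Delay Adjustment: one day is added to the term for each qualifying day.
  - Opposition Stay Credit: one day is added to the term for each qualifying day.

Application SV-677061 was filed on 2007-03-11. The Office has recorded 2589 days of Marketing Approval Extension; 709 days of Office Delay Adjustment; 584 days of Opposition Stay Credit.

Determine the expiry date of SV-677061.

September 20, 2038

Base term: filing date + 23 years → 11 March 2030.
Marketing Approval Extension: 2589 days claimed exceeds the 1822-day cap, so +1822 days → 7 March 2035.
Office Delay Adjustment: +709 days → 13 February 2037.
Opposition Stay Credit: +584 days → 20 September 2038.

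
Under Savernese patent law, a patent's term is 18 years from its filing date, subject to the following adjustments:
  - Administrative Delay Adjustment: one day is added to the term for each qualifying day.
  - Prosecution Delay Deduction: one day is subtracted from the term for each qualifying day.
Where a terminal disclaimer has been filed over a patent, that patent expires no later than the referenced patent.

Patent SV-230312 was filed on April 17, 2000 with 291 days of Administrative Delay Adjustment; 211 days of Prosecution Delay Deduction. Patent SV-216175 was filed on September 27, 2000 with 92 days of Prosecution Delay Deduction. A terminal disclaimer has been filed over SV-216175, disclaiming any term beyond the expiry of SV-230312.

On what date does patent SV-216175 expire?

June 27, 2018

Natural term of SV-216175:
  Base: filing + 18 years → 27 September 2018.
  Prosecution Delay Deduction: −92 days → 27 June 2018.
Expiry of referenced patent SV-230312:
  Base: filing + 18 years → 17 April 2018.
  Administrative Delay Adjustment: +291 days → 2 February 2019.
  Prosecution Delay Deduction: −211 days → 6 July 2018.
Terminal disclaimer: SV-216175 expires on the earlier of 27 June 2018 and 6 July 2018.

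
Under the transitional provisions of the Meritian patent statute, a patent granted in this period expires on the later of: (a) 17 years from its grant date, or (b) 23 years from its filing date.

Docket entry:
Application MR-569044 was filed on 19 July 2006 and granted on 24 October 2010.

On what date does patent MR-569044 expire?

July 19, 2029

(a) grant + 17 years → 24 October 2027.
(b) filing + 23 years → 19 July 2029.
Later of the two: 19 July 2029.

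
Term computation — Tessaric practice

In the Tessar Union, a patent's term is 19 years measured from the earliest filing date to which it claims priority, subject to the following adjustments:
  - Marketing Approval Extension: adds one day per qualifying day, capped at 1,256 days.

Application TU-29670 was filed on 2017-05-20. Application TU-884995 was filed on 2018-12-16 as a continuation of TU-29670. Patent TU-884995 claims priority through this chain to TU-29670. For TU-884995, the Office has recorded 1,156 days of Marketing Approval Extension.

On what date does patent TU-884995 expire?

July 20, 2039

Earliest priority filing: 20 May 2017.
Base term: 20 May 2017 + 19 years → 20 May 2036.
Marketing Approval Extension: 1156 days (within the 1256-day cap) → +1156 days → 20 July 2039.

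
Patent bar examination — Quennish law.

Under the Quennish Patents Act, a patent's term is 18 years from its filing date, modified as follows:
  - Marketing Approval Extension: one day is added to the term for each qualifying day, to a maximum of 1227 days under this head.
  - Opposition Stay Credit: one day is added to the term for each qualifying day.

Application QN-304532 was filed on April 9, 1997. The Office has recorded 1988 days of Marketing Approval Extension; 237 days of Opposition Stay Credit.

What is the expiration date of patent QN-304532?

2019-04-12

Base term: filing date + 18 years → 9 April 2015.
Marketing Approval Extension: 1988 days claimed exceeds the 1227-day cap, so +1227 days → 18 August 2018.
Opposition Stay Credit: +237 days → 12 April 2019.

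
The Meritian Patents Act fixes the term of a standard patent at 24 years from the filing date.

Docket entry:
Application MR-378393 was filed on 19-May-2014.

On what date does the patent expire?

Filing date + 24 years → 19 May 2038.

2038-05-19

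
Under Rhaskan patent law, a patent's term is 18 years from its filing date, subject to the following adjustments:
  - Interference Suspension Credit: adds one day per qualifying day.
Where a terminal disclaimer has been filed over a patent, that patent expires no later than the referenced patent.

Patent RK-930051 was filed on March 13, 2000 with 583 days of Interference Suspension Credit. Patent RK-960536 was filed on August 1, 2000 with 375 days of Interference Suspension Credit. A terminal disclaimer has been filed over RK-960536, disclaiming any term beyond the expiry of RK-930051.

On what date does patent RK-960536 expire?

August 11, 2019

Natural term of RK-960536:
  Base: filing + 18 years → 1 August 2018.
  Interference Suspension Credit: +375 days → 11 August 2019.
Expiry of referenced patent RK-930051:
  Base: filing + 18 years → 13 March 2018.
  Interference Suspension Credit: +583 days → 17 October 2019.
Terminal disclaimer: RK-960536 expires on the earlier of 11 August 2019 and 17 October 2019.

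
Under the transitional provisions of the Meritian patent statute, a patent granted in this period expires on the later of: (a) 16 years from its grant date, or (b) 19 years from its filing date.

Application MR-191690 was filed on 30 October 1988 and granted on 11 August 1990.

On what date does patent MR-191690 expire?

(a) grant + 16 years → 11 August 2006.
(b) filing + 19 years → 30 October 2007.
Later of the two: 30 October 2007.

October 30, 2007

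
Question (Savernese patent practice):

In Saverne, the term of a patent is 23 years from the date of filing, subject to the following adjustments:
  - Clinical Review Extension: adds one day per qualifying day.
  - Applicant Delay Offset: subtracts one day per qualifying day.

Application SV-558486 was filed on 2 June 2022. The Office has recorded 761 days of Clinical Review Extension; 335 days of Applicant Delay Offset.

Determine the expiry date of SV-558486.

Base term: filing date + 23 years → 2 June 2045.
Clinical Review Extension: +761 days → 3 July 2047.
Applicant Delay Offset: −335 days → 2 August 2046.

2046-08-02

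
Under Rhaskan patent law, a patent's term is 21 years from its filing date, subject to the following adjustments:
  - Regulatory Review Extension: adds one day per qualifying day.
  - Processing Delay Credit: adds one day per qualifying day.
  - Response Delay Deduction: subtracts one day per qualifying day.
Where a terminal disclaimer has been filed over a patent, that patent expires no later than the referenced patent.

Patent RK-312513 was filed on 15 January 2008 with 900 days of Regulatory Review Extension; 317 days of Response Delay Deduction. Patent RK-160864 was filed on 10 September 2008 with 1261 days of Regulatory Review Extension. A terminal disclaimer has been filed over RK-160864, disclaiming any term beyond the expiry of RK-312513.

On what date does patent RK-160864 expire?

Natural term of RK-160864:
  Base: filing + 21 years → 10 September 2029.
  Regulatory Review Extension: +1261 days → 22 February 2033.
Expiry of referenced patent RK-312513:
  Base: filing + 21 years → 15 January 2029.
  Regulatory Review Extension: +900 days → 4 July 2031.
  Response Delay Deduction: −317 days → 21 August 2030.
Terminal disclaimer: RK-160864 expires on the earlier of 22 February 2033 and 21 August 2030.

August 21, 2030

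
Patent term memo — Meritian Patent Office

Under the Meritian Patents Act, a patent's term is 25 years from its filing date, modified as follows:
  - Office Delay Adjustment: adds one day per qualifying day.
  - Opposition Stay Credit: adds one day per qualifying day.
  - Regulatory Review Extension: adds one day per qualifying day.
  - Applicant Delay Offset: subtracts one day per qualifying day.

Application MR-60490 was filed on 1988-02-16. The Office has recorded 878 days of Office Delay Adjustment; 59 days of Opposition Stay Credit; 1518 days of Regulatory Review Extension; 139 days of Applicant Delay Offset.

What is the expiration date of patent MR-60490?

June 21, 2019

Base term: filing date + 25 years → 16 February 2013.
Office Delay Adjustment: +878 days → 14 July 2015.
Opposition Stay Credit: +59 days → 11 September 2015.
Regulatory Review Extension: +1518 days → 7 November 2019.
Applicant Delay Offset: −139 days → 21 June 2019.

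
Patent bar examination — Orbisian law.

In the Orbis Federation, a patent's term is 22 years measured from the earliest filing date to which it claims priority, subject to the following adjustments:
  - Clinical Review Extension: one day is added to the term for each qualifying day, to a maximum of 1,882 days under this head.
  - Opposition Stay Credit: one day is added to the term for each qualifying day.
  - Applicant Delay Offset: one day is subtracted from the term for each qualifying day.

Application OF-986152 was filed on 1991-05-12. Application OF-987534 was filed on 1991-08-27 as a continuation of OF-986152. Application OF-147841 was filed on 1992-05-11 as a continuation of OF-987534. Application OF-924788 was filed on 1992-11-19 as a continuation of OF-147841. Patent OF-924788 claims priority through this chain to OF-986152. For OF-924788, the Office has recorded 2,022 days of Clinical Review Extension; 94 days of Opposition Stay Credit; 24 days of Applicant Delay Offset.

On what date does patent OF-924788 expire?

2018-09-15

Earliest priority filing: 12 May 1991.
Base term: 12 May 1991 + 22 years → 12 May 2013.
Clinical Review Extension: 2022 days claimed exceeds the 1882-day cap, so +1882 days → 7 July 2018.
Opposition Stay Credit: +94 days → 9 October 2018.
Applicant Delay Offset: −24 days → 15 September 2018.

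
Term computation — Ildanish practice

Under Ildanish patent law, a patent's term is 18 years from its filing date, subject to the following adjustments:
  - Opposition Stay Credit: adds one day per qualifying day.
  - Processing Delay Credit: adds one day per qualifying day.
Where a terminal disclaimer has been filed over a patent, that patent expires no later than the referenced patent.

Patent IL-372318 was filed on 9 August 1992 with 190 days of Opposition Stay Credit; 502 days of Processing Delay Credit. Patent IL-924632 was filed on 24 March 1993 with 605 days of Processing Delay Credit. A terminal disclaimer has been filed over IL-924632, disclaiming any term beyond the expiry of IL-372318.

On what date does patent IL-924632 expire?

Natural term of IL-924632:
  Base: filing + 18 years → 24 March 2011.
  Processing Delay Credit: +605 days → 18 November 2012.
Expiry of referenced patent IL-372318:
  Base: filing + 18 years → 9 August 2010.
  Opposition Stay Credit: +190 days → 15 February 2011.
  Processing Delay Credit: +502 days → 1 July 2012.
Terminal disclaimer: IL-924632 expires on the earlier of 18 November 2012 and 1 July 2012.

July 1, 2012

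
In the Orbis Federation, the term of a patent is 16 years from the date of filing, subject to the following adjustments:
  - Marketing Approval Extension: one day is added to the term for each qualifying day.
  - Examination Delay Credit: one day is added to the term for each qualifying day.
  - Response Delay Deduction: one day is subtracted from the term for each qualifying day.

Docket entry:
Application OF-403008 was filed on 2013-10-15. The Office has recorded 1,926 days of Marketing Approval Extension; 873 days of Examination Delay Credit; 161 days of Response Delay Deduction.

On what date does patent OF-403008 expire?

2037-01-04

Base term: filing date + 16 years → 15 October 2029.
Marketing Approval Extension: +1926 days → 23 January 2035.
Examination Delay Credit: +873 days → 14 June 2037.
Response Delay Deduction: −161 days → 4 January 2037.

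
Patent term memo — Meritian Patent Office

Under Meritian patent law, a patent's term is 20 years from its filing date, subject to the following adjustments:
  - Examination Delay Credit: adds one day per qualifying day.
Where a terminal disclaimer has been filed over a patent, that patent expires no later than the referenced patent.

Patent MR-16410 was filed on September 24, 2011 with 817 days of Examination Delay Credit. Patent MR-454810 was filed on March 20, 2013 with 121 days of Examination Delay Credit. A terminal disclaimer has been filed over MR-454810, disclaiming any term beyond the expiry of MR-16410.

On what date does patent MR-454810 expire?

July 19, 2033

Natural term of MR-454810:
  Base: filing + 20 years → 20 March 2033.
  Examination Delay Credit: +121 days → 19 July 2033.
Expiry of referenced patent MR-16410:
  Base: filing + 20 years → 24 September 2031.
  Examination Delay Credit: +817 days → 19 December 2033.
Terminal disclaimer: MR-454810 expires on the earlier of 19 July 2033 and 19 December 2033.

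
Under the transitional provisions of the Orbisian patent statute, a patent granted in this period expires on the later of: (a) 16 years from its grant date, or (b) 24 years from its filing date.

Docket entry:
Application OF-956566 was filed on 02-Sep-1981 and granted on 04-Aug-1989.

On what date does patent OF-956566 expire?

(a) grant + 16 years → 4 August 2005.
(b) filing + 24 years → 2 September 2005.
Later of the two: 2 September 2005.

September 2, 2005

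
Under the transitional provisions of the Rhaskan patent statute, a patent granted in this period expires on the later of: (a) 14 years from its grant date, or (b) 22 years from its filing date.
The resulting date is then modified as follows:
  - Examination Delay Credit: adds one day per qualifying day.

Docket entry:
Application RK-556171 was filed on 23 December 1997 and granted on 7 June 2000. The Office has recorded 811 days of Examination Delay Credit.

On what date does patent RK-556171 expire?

(a) grant + 14 years → 7 June 2014.
(b) filing + 22 years → 23 December 2019.
Later of the two: 23 December 2019.
Examination Delay Credit: +811 days → 13 March 2022.

2022-03-13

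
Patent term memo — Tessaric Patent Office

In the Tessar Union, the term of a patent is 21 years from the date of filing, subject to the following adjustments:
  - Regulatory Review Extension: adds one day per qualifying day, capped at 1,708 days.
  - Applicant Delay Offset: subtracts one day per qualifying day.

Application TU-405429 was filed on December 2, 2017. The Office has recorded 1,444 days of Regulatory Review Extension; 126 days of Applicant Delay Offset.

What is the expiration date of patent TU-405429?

2042-07-12

Base term: filing date + 21 years → 2 December 2038.
Regulatory Review Extension: 1444 days (within the 1708-day cap) → +1444 days → 15 November 2042.
Applicant Delay Offset: −126 days → 12 July 2042.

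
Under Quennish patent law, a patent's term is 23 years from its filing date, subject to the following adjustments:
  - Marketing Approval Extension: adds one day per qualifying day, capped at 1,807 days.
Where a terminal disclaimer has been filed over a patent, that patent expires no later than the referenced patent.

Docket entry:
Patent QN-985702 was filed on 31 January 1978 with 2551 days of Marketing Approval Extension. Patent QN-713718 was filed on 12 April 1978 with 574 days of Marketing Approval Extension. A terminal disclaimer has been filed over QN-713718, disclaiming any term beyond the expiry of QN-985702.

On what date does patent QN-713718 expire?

November 7, 2002

Natural term of QN-713718:
  Base: filing + 23 years → 12 April 2001.
  Marketing Approval Extension: 574 days (within the 1807-day cap) → +574 days → 7 November 2002.
Expiry of referenced patent QN-985702:
  Base: filing + 23 years → 31 January 2001.
  Marketing Approval Extension: 2551 days claimed exceeds the 1807-day cap, so +1807 days → 12 January 2006.
Terminal disclaimer: QN-713718 expires on the earlier of 7 November 2002 and 12 January 2006.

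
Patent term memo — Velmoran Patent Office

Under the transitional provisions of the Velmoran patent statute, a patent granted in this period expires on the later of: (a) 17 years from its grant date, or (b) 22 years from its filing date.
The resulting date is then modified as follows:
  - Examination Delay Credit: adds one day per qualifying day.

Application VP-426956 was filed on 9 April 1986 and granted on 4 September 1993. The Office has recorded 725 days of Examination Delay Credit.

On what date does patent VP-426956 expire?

(a) grant + 17 years → 4 September 2010.
(b) filing + 22 years → 9 April 2008.
Later of the two: 4 September 2010.
Examination Delay Credit: +725 days → 29 August 2012.

August 29, 2012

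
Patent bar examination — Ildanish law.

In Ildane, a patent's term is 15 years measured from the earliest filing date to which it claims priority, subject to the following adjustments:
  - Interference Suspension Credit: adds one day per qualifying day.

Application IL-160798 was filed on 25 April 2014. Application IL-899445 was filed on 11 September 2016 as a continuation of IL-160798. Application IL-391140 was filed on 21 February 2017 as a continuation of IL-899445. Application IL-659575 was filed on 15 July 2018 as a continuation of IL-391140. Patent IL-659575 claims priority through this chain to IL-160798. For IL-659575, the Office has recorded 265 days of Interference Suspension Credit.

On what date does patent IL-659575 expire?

Earliest priority filing: 25 April 2014.
Base term: 25 April 2014 + 15 years → 25 April 2029.
Interference Suspension Credit: +265 days → 15 January 2030.

2030-01-15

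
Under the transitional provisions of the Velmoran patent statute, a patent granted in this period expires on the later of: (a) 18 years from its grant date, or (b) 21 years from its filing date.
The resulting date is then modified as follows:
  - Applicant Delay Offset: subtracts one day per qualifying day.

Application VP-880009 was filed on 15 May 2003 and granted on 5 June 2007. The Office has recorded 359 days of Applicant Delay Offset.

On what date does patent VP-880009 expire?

(a) grant + 18 years → 5 June 2025.
(b) filing + 21 years → 15 May 2024.
Later of the two: 5 June 2025.
Applicant Delay Offset: −359 days → 11 June 2024.

2024-06-11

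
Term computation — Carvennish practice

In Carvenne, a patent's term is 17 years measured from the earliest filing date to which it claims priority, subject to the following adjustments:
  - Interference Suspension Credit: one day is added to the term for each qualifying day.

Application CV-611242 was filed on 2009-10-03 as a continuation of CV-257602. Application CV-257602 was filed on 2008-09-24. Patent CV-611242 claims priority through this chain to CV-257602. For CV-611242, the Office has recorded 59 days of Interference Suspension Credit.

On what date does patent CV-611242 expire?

Earliest priority filing: 24 September 2008.
Base term: 24 September 2008 + 17 years → 24 September 2025.
Interference Suspension Credit: +59 days → 22 November 2025.

2025-11-22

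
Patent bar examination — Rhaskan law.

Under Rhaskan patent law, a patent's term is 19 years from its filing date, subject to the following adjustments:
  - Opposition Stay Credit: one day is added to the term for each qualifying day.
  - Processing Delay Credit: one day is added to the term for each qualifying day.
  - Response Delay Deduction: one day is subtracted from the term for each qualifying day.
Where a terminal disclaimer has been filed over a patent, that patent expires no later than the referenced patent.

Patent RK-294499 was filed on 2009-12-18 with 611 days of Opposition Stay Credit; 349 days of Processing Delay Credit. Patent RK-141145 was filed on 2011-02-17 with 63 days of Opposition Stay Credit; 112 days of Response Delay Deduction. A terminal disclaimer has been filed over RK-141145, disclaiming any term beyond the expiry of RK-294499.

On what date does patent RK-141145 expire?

Natural term of RK-141145:
  Base: filing + 19 years → 17 February 2030.
  Opposition Stay Credit: +63 days → 21 April 2030.
  Response Delay Deduction: −112 days → 30 December 2029.
Expiry of referenced patent RK-294499:
  Base: filing + 19 years → 18 December 2028.
  Opposition Stay Credit: +611 days → 21 August 2030.
  Processing Delay Credit: +349 days → 5 August 2031.
Terminal disclaimer: RK-141145 expires on the earlier of 30 December 2029 and 5 August 2031.

December 30, 2029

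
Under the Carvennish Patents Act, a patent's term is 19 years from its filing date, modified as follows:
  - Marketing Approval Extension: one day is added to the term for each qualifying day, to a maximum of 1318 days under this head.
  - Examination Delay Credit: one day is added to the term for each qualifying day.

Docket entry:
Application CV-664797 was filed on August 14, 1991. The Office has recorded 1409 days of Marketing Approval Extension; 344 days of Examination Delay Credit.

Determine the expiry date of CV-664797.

2015-03-03

Base term: filing date + 19 years → 14 August 2010.
Marketing Approval Extension: 1409 days claimed exceeds the 1318-day cap, so +1318 days → 24 March 2014.
Examination Delay Credit: +344 days → 3 March 2015.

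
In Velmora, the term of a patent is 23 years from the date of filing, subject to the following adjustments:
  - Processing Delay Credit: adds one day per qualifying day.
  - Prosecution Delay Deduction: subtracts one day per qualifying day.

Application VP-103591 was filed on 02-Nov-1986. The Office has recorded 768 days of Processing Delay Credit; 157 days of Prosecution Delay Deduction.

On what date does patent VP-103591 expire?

2011-07-06

Base term: filing date + 23 years → 2 November 2009.
Processing Delay Credit: +768 days → 10 December 2011.
Prosecution Delay Deduction: −157 days → 6 July 2011.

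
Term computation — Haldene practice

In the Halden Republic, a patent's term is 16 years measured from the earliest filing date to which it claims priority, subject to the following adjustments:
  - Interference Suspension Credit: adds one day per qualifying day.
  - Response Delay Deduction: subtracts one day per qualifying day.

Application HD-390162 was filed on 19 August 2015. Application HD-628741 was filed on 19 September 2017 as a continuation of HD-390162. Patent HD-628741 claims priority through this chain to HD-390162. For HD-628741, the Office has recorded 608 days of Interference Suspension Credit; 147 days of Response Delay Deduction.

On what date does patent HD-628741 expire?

Earliest priority filing: 19 August 2015.
Base term: 19 August 2015 + 16 years → 19 August 2031.
Interference Suspension Credit: +608 days → 18 April 2033.
Response Delay Deduction: −147 days → 22 November 2032.

November 22, 2032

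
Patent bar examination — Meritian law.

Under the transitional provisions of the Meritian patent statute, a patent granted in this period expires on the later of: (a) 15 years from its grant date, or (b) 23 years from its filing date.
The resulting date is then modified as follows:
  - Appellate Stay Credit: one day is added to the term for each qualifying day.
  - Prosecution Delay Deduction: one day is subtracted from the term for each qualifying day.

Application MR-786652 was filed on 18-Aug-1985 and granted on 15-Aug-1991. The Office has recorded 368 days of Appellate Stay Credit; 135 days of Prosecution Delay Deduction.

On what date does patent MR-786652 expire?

2009-04-08

(a) grant + 15 years → 15 August 2006.
(b) filing + 23 years → 18 August 2008.
Later of the two: 18 August 2008.
Appellate Stay Credit: +368 days → 21 August 2009.
Prosecution Delay Deduction: −135 days → 8 April 2009.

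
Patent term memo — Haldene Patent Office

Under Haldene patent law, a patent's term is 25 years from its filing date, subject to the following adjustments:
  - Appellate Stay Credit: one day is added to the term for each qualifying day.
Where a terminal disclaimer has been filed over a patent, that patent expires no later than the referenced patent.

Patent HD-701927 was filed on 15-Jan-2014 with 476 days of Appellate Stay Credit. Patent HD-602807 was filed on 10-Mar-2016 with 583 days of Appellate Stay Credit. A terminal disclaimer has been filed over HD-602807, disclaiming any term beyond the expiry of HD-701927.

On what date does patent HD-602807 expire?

Natural term of HD-602807:
  Base: filing + 25 years → 10 March 2041.
  Appellate Stay Credit: +583 days → 14 October 2042.
Expiry of referenced patent HD-701927:
  Base: filing + 25 years → 15 January 2039.
  Appellate Stay Credit: +476 days → 5 May 2040.
Terminal disclaimer: HD-602807 expires on the earlier of 14 October 2042 and 5 May 2040.

May 5, 2040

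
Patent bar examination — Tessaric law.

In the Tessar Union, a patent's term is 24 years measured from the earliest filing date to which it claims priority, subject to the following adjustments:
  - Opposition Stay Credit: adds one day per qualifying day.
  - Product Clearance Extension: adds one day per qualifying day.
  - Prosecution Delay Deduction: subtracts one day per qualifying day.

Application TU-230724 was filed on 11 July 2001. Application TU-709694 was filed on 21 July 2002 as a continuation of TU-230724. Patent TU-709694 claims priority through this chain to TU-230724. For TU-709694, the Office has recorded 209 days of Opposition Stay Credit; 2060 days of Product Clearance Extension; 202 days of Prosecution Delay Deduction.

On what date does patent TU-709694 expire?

March 9, 2031

Earliest priority filing: 11 July 2001.
Base term: 11 July 2001 + 24 years → 11 July 2025.
Opposition Stay Credit: +209 days → 5 February 2026.
Product Clearance Extension: +2060 days → 27 September 2031.
Prosecution Delay Deduction: −202 days → 9 March 2031.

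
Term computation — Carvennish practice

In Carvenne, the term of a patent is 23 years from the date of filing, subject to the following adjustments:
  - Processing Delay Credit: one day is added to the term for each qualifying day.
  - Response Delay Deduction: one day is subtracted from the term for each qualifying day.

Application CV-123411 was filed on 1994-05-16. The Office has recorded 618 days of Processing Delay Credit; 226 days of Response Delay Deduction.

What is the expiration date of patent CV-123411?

Base term: filing date + 23 years → 16 May 2017.
Processing Delay Credit: +618 days → 24 January 2019.
Response Delay Deduction: −226 days → 12 June 2018.

2018-06-12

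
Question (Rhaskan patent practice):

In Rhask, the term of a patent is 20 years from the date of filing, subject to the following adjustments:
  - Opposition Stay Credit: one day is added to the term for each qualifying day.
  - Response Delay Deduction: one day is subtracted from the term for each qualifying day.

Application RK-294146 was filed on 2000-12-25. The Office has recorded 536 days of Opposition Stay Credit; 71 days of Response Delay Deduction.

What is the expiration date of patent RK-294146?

Base term: filing date + 20 years → 25 December 2020.
Opposition Stay Credit: +536 days → 14 June 2022.
Response Delay Deduction: −71 days → 4 April 2022.

April 4, 2022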